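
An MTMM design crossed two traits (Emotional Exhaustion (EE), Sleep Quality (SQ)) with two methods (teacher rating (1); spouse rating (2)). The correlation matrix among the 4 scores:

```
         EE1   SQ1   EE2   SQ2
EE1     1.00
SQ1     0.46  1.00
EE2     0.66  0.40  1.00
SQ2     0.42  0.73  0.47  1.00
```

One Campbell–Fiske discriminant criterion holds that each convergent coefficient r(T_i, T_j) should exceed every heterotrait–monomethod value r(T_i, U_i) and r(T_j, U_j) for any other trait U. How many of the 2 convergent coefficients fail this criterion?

Each convergent coefficient versus the relevant comparison correlations:
EE (methods 1·2): 0.66 vs {0.46, 0.47} → pass.
SQ (methods 1·2): 0.73 vs {0.46, 0.47} → pass.
0 of 2 fail.

0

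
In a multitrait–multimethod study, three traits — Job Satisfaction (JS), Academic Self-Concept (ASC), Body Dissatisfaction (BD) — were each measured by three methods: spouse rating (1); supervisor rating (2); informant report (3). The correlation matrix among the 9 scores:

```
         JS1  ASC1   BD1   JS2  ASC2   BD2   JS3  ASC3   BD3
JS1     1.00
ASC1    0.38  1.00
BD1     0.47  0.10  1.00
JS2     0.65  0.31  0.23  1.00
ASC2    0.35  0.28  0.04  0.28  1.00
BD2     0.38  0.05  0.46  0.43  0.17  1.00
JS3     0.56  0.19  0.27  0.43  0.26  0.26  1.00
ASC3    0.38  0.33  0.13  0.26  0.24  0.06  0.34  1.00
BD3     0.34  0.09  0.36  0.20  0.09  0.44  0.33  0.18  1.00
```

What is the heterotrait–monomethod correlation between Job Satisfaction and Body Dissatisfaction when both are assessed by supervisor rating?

Different traits, same method: r(JS2, BD2) = 0.43.

0.43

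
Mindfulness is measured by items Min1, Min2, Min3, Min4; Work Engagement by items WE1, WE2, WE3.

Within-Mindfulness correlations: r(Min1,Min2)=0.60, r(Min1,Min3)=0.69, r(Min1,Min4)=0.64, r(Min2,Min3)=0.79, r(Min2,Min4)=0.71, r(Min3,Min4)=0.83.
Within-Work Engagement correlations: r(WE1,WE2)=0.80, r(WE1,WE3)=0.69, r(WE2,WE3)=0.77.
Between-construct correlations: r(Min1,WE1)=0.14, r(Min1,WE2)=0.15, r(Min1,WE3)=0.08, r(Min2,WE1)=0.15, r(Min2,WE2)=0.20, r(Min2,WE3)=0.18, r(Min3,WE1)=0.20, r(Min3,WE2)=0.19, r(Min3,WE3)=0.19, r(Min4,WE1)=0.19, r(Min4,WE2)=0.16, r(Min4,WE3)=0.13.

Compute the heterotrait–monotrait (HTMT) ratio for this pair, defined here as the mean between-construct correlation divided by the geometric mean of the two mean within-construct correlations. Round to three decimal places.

0.223

Mean between = 1.96/12 = 0.1633.
Mean within-Min = 4.26/6 = 0.7100; mean within-WE = 2.26/3 = 0.7533.
Geometric mean = √(0.7100 × 0.7533) = 0.7313.
HTMT = 0.1633 / 0.7313 = 0.223.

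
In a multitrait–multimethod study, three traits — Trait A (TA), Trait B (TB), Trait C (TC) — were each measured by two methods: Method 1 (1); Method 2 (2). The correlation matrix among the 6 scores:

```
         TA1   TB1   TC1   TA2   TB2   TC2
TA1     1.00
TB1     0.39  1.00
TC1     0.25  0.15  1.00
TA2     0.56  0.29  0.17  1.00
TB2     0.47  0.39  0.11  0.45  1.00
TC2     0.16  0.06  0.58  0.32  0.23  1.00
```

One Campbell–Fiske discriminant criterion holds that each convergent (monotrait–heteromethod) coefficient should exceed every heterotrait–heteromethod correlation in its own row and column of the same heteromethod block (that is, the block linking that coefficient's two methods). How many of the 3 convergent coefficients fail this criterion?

Each convergent coefficient versus the relevant comparison correlations:
TA (methods 1·2): 0.56 vs {0.47, 0.29, 0.16, 0.17} → pass.
TB (methods 1·2): 0.39 vs {0.29, 0.47, 0.06, 0.11} → fail.
TC (methods 1·2): 0.58 vs {0.17, 0.16, 0.11, 0.06} → pass.
1 of 3 fail.

1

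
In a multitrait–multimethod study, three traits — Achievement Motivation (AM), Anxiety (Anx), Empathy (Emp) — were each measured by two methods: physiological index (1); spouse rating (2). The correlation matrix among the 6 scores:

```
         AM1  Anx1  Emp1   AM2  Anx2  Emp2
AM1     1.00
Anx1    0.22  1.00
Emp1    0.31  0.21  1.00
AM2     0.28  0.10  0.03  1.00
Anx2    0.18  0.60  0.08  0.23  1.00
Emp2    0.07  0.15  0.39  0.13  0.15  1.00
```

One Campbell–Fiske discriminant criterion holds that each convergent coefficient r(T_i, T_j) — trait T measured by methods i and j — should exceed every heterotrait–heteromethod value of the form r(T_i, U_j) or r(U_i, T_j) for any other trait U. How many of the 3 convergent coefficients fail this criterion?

Convergent coefficients and their comparison sets:
AM (methods 1·2): 0.28 vs {0.18, 0.10, 0.07, 0.03} → pass.
Anx (methods 1·2): 0.60 vs {0.10, 0.18, 0.15, 0.08} → pass.
Emp (methods 1·2): 0.39 vs {0.03, 0.07, 0.08, 0.15} → pass.
0 of 3 fail.

0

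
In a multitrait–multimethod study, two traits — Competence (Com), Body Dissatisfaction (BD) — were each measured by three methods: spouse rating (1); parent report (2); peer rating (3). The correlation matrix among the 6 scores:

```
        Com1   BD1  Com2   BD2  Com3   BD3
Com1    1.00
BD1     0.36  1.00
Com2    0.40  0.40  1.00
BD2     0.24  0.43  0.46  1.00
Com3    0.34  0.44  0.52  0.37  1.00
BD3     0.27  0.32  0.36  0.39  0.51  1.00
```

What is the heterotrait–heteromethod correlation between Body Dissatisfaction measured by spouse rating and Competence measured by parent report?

0.40

Different traits and methods: r(BD1, Com2) = 0.40.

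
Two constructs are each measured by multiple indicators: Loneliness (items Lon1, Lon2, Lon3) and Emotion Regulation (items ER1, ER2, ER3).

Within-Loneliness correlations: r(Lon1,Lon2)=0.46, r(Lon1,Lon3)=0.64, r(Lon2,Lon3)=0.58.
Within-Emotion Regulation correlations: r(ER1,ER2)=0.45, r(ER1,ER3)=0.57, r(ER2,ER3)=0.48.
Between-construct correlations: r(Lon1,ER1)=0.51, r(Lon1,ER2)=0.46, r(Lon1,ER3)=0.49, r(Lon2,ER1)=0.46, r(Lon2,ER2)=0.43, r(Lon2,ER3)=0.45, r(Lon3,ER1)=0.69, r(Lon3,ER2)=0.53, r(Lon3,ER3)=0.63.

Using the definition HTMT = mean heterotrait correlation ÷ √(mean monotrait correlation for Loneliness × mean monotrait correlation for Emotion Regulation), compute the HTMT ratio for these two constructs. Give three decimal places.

0.976

Mean between = 4.65/9 = 0.5167.
Mean within-Lon = 1.68/3 = 0.5600; mean within-ER = 1.50/3 = 0.5000.
Geometric mean = √(0.5600 × 0.5000) = 0.5292.
HTMT = 0.5167 / 0.5292 = 0.976.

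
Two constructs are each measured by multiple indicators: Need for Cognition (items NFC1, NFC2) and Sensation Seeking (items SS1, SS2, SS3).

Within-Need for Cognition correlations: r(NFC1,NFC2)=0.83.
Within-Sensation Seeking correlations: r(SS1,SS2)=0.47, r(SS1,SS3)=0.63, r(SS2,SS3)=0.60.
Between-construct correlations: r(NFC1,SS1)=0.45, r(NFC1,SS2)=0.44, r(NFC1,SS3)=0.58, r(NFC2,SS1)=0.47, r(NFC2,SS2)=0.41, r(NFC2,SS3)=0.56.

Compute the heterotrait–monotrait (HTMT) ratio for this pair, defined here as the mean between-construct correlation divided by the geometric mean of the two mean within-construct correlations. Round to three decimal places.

0.707

Mean between = 2.91/6 = 0.4850.
Mean within-NFC = 0.83/1 = 0.8300; mean within-SS = 1.70/3 = 0.5667.
Geometric mean = √(0.8300 × 0.5667) = 0.6858.
HTMT = 0.4850 / 0.6858 = 0.707.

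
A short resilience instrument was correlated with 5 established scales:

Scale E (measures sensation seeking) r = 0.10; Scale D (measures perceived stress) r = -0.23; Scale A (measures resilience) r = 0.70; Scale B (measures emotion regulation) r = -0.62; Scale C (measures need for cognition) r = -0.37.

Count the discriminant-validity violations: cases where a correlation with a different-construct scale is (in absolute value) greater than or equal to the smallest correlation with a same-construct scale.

0

Convergent (same construct = resilience): Scale A.
Smallest convergent = 0.70. Discriminant |r|: 0.10, 0.23, 0.62, 0.37; count ≥ 0.70 → 0.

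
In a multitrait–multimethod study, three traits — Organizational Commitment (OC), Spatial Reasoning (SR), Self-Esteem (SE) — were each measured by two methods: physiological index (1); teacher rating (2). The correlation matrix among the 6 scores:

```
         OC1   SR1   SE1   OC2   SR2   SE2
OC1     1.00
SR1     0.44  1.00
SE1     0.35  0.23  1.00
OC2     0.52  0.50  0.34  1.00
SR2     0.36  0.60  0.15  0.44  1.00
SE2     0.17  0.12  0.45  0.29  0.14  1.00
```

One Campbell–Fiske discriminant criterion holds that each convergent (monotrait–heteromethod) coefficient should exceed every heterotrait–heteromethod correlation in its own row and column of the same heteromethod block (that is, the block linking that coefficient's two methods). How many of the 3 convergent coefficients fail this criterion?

0

Each convergent coefficient versus the relevant comparison correlations:
OC (methods 1·2): 0.52 vs {0.36, 0.50, 0.17, 0.34} → pass.
SR (methods 1·2): 0.60 vs {0.50, 0.36, 0.12, 0.15} → pass.
SE (methods 1·2): 0.45 vs {0.34, 0.17, 0.15, 0.12} → pass.
0 of 3 fail.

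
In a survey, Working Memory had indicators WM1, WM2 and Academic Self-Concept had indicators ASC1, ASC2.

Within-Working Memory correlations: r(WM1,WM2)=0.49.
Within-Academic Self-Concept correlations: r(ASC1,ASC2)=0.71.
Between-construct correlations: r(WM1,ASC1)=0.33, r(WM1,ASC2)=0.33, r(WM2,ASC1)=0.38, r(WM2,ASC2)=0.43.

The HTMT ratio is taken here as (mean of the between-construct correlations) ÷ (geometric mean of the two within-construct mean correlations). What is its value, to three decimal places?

0.623

Mean heterotrait r = 1.47/4 = 0.3675.
Mean within-WM = 0.49/1 = 0.4900; mean within-ASC = 0.71/1 = 0.7100.
Geometric mean = √(0.4900 × 0.7100) = 0.5898.
HTMT = 0.3675 / 0.5898 = 0.623.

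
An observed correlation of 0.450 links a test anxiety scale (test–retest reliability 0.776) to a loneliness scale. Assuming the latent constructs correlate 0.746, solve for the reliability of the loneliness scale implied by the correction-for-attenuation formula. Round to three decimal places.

0.469

r_true = r_obs / √(r_xx · r_yy) ⇒ 0.746 = 0.450 / √(0.776 · r_yy).
√(0.776 · r_yy) = 0.450 / 0.746 = 0.6032; 0.776 · r_yy = 0.3639; r_yy = 0.3639 / 0.776 ≈ 0.469.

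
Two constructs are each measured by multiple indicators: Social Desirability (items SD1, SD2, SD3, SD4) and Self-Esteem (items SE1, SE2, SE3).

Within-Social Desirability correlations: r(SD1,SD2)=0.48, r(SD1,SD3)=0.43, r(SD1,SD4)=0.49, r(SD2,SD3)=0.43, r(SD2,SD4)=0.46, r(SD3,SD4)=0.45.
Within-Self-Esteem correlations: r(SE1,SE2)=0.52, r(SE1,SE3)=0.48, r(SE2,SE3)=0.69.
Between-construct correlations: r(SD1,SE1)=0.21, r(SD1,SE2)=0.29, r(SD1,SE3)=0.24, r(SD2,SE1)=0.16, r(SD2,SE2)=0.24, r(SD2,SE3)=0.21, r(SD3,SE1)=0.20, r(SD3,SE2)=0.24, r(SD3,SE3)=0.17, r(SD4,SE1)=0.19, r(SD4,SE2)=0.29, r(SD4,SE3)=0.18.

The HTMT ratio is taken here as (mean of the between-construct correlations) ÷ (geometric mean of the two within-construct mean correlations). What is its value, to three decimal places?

0.430

Mean heterotrait r = 2.62/12 = 0.2183.
Mean within-SD = 2.74/6 = 0.4567; mean within-SE = 1.69/3 = 0.5633.
Geometric mean = √(0.4567 × 0.5633) = 0.5072.
HTMT = 0.2183 / 0.5072 = 0.430.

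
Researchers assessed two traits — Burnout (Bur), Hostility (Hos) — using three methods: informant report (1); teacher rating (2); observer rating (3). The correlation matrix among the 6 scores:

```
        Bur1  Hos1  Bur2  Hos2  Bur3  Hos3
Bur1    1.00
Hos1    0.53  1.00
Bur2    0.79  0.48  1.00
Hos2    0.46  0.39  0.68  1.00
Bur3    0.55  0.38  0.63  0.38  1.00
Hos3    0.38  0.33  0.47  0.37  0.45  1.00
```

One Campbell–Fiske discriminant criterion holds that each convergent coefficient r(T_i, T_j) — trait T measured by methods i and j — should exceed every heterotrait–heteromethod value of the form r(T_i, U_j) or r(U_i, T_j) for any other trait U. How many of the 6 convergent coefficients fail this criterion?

Checking each validity diagonal entry against its comparison values:
Bur (methods 1·2): 0.79 vs {0.46, 0.48} → pass.
Bur (methods 1·3): 0.55 vs {0.38, 0.38} → pass.
Bur (methods 2·3): 0.63 vs {0.47, 0.38} → pass.
Hos (methods 1·2): 0.39 vs {0.48, 0.46} → fail.
Hos (methods 1·3): 0.33 vs {0.38, 0.38} → fail.
Hos (methods 2·3): 0.37 vs {0.38, 0.47} → fail.
3 of 6 fail.

3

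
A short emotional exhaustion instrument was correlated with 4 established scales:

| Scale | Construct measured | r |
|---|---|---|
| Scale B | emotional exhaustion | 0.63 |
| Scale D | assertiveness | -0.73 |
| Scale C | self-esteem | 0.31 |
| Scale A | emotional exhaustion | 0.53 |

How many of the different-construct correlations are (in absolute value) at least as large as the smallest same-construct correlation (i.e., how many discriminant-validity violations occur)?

1

Convergent (same construct = emotional exhaustion): Scale B, Scale A.
Smallest convergent = 0.53. Discriminant |r|: 0.73, 0.31; count ≥ 0.53 → 1.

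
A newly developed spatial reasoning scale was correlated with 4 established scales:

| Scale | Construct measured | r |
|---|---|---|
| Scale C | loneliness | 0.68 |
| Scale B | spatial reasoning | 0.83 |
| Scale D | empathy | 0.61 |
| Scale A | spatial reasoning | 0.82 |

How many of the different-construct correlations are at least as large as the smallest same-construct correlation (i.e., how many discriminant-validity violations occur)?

Convergent (same construct = spatial reasoning): Scale B, Scale A.
Smallest convergent = 0.82. Discriminant values: 0.68, 0.61; count ≥ 0.82 → 0.

0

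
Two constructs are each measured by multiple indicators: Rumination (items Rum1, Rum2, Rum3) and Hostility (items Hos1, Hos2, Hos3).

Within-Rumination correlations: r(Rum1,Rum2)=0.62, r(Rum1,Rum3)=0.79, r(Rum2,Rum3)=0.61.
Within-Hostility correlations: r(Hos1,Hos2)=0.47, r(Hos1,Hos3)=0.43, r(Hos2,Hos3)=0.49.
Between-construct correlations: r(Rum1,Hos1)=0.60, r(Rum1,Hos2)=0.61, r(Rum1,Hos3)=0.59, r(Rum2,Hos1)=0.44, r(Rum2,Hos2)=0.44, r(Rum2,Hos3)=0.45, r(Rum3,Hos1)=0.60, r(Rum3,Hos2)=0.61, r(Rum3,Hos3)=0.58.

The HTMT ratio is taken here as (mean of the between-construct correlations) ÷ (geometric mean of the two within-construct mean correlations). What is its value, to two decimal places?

Between-construct mean = 4.92/9 = 0.5467.
Mean within-Rum = 2.02/3 = 0.6733; mean within-Hos = 1.39/3 = 0.4633.
Geometric mean = √(0.6733 × 0.4633) = 0.5585.
HTMT = 0.5467 / 0.5585 = 0.98.

0.98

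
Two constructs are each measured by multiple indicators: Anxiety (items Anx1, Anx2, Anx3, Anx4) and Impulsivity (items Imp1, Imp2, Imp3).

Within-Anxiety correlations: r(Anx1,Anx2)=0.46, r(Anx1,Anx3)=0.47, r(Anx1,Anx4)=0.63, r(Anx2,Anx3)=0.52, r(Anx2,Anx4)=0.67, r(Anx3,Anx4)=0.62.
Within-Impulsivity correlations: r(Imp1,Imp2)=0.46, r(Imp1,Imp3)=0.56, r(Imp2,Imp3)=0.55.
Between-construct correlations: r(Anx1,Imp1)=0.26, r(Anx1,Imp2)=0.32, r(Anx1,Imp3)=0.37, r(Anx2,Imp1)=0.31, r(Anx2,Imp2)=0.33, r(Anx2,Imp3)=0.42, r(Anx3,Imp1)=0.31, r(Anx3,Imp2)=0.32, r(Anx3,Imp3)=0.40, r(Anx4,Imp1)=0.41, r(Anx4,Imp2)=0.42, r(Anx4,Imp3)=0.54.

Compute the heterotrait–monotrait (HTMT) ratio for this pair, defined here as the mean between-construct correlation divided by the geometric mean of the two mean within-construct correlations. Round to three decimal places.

Between-construct mean = 4.41/12 = 0.3675.
Mean within-Anx = 3.37/6 = 0.5617; mean within-Imp = 1.57/3 = 0.5233.
Geometric mean = √(0.5617 × 0.5233) = 0.5422.
HTMT = 0.3675 / 0.5422 = 0.678.

0.678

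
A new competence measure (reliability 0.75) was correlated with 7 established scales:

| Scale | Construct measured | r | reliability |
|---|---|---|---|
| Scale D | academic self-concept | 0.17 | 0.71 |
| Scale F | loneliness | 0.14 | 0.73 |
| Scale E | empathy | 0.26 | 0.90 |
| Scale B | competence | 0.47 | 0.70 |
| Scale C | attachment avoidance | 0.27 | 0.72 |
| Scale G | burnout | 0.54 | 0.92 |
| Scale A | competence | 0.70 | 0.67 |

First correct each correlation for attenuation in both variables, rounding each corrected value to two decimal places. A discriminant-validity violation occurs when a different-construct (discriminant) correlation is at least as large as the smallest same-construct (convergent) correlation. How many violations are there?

Disattenuated r (r / √(r_scale · r_new)):
  Scale D (disc): 0.17 / √(0.71·0.75) = 0.23
  Scale F (disc): 0.14 / √(0.73·0.75) = 0.19
  Scale E (disc): 0.26 / √(0.90·0.75) = 0.32
  Scale B (conv): 0.47 / √(0.70·0.75) = 0.65
  Scale C (disc): 0.27 / √(0.72·0.75) = 0.37
  Scale G (disc): 0.54 / √(0.92·0.75) = 0.65
  Scale A (conv): 0.70 / √(0.67·0.75) = 0.99
Smallest convergent = 0.65. Discriminant values: 0.23, 0.19, 0.32, 0.37, 0.65; count ≥ 0.65 → 1.

1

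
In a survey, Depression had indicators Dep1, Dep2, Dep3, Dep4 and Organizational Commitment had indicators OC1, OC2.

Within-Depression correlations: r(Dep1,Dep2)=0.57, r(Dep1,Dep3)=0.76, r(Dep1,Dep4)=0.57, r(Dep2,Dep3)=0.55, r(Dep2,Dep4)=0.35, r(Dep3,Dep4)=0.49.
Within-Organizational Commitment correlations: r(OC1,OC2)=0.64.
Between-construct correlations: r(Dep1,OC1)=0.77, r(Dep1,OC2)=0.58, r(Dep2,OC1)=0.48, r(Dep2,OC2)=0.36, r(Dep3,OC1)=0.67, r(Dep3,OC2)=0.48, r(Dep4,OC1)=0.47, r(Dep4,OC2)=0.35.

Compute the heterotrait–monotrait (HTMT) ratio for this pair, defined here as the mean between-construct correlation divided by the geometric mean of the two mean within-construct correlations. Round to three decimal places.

0.878

Mean between = 4.16/8 = 0.5200.
Mean within-Dep = 3.29/6 = 0.5483; mean within-OC = 0.64/1 = 0.6400.
Geometric mean = √(0.5483 × 0.6400) = 0.5924.
HTMT = 0.5200 / 0.5924 = 0.878.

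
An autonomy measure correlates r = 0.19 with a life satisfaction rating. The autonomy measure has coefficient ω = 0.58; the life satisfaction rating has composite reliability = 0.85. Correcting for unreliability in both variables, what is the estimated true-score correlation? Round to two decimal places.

0.27

r_true = r_obs / √(r_xx · r_yy) = 0.19 / √(0.58 × 0.85) = 0.19 / √0.4930 = 0.19 / 0.7021 ≈ 0.27.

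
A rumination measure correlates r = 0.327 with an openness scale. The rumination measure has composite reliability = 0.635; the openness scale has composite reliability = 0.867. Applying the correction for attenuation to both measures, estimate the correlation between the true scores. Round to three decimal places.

0.441

r_true = r_obs / √(r_xx · r_yy) = 0.327 / √(0.635 × 0.867) = 0.327 / √0.550545 = 0.327 / 0.7420 ≈ 0.441.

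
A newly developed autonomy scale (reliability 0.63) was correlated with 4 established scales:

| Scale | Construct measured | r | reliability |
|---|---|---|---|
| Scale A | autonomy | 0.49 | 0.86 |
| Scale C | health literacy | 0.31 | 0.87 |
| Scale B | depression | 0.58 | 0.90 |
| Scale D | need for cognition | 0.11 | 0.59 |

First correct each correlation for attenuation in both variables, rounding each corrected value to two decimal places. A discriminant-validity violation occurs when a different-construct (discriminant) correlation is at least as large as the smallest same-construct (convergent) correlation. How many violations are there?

Disattenuated r (r / √(r_scale · r_new)):
  Scale A (conv): 0.49 / √(0.86·0.63) = 0.67
  Scale C (disc): 0.31 / √(0.87·0.63) = 0.42
  Scale B (disc): 0.58 / √(0.90·0.63) = 0.77
  Scale D (disc): 0.11 / √(0.59·0.63) = 0.18
Smallest convergent = 0.67. Discriminant values: 0.42, 0.77, 0.18; count ≥ 0.67 → 1.

1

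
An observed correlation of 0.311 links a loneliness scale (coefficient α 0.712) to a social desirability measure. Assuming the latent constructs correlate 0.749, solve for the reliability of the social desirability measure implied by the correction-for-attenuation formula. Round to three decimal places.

r_true = r_obs / √(r_xx · r_yy) ⇒ 0.749 = 0.311 / √(0.712 · r_yy).
√(0.712 · r_yy) = 0.311 / 0.749 = 0.4152; 0.712 · r_yy = 0.1724; r_yy = 0.1724 / 0.712 ≈ 0.242.

0.242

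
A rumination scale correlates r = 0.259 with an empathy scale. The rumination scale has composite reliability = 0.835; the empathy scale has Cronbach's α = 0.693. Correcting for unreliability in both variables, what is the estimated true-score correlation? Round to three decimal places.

0.340

r_true = r_obs / √(r_xx · r_yy) = 0.259 / √(0.835 × 0.693) = 0.259 / √0.578655 = 0.259 / 0.7607 ≈ 0.340.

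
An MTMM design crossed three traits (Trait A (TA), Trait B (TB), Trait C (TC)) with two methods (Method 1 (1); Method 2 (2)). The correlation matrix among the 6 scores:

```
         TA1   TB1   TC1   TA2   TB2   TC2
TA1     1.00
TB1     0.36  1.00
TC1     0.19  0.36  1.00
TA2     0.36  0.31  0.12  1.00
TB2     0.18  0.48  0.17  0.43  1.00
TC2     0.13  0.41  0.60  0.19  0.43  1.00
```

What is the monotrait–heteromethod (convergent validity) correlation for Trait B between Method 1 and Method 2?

Same trait (TB), different methods: r(TB1, TB2) = 0.48.

0.48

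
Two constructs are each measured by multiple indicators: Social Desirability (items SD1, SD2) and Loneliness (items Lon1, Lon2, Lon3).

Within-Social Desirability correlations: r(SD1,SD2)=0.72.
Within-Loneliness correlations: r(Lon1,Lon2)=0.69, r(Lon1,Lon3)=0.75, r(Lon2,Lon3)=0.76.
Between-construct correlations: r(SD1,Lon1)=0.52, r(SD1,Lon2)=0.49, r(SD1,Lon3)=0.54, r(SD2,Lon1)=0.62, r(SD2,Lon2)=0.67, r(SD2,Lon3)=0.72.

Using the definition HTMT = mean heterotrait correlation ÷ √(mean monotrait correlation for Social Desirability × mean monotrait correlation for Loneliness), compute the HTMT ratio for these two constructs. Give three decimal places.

0.817

Between-construct mean = 3.56/6 = 0.5933.
Mean within-SD = 0.72/1 = 0.7200; mean within-Lon = 2.20/3 = 0.7333.
Geometric mean = √(0.7200 × 0.7333) = 0.7266.
HTMT = 0.5933 / 0.7266 = 0.817.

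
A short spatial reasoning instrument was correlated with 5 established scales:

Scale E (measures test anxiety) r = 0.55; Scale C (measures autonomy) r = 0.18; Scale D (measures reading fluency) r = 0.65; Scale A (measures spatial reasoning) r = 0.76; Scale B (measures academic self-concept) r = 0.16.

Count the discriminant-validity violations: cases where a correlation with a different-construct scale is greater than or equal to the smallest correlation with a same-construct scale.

0

Convergent (same construct = spatial reasoning): Scale A.
Smallest convergent = 0.76. Discriminant values: 0.55, 0.18, 0.65, 0.16; count ≥ 0.76 → 0.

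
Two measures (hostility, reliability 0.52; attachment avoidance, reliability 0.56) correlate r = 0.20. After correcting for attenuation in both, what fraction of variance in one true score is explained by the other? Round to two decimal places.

Disattenuated r = 0.20 / √(0.52 × 0.56) = 0.20 / 0.5396 = 0.3706.
Shared true-score variance = 0.3706² = 0.1373 ≈ 0.14.

0.14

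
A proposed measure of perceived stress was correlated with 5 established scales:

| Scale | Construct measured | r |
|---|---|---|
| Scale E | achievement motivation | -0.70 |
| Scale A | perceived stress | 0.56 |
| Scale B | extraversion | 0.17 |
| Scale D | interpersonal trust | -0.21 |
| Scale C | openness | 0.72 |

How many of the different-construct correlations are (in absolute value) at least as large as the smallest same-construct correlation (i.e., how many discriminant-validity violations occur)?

2

Convergent (same construct = perceived stress): Scale A.
Smallest convergent = 0.56. Discriminant |r|: 0.70, 0.17, 0.21, 0.72; count ≥ 0.56 → 2.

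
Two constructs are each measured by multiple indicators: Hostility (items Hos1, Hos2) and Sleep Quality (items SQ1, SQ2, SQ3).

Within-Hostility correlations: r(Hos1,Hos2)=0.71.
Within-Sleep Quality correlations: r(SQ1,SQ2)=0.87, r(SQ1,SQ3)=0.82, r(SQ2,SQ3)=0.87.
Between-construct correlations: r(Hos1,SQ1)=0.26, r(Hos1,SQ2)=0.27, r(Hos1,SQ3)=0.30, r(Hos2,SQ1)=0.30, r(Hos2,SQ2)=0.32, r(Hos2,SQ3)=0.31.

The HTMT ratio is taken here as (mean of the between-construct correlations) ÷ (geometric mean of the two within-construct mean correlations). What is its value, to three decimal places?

0.377

Between-construct mean = 1.76/6 = 0.2933.
Mean within-Hos = 0.71/1 = 0.7100; mean within-SQ = 2.56/3 = 0.8533.
Geometric mean = √(0.7100 × 0.8533) = 0.7784.
HTMT = 0.2933 / 0.7784 = 0.377.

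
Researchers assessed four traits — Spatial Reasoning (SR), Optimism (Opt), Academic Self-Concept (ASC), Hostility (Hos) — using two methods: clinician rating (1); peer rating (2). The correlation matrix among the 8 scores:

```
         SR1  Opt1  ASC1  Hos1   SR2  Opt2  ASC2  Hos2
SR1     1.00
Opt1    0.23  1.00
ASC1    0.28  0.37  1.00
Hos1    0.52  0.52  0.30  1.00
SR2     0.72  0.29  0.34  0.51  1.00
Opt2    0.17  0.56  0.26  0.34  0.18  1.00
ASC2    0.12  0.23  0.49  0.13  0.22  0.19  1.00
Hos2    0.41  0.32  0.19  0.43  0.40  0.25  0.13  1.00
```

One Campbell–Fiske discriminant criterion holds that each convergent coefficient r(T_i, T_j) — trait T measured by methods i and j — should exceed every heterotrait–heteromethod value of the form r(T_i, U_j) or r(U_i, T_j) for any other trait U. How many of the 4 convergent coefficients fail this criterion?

1

Each convergent coefficient versus the relevant comparison correlations:
SR (methods 1·2): 0.72 vs {0.17, 0.29, 0.12, 0.34, 0.41, 0.51} → pass.
Opt (methods 1·2): 0.56 vs {0.29, 0.17, 0.23, 0.26, 0.32, 0.34} → pass.
ASC (methods 1·2): 0.49 vs {0.34, 0.12, 0.26, 0.23, 0.19, 0.13} → pass.
Hos (methods 1·2): 0.43 vs {0.51, 0.41, 0.34, 0.32, 0.13, 0.19} → fail.
1 of 4 fail.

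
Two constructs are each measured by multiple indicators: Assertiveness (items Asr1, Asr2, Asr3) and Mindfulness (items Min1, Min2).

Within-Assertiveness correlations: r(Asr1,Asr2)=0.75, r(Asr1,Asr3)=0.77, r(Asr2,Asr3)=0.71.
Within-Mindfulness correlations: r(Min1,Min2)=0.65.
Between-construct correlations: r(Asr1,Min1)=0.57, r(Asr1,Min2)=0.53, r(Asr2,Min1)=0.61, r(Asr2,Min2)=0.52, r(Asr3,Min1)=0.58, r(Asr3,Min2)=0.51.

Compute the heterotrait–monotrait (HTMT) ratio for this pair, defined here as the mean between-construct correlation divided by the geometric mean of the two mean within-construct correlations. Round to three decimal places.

Between-construct mean = 3.32/6 = 0.5533.
Mean within-Asr = 2.23/3 = 0.7433; mean within-Min = 0.65/1 = 0.6500.
Geometric mean = √(0.7433 × 0.6500) = 0.6951.
HTMT = 0.5533 / 0.6951 = 0.796.

0.796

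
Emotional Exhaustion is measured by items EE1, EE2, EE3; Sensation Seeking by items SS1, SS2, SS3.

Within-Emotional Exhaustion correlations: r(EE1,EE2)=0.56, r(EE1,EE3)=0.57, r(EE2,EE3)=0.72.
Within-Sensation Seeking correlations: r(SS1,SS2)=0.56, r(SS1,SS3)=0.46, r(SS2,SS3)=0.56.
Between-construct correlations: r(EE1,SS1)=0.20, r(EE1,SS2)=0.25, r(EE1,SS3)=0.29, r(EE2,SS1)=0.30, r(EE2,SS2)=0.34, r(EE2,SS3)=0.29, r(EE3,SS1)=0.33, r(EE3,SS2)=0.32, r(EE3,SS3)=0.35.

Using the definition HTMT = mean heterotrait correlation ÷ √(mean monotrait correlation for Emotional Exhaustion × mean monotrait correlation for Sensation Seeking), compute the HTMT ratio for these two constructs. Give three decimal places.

Mean heterotrait r = 2.67/9 = 0.2967.
Mean within-EE = 1.85/3 = 0.6167; mean within-SS = 1.58/3 = 0.5267.
Geometric mean = √(0.6167 × 0.5267) = 0.5699.
HTMT = 0.2967 / 0.5699 = 0.521.

0.521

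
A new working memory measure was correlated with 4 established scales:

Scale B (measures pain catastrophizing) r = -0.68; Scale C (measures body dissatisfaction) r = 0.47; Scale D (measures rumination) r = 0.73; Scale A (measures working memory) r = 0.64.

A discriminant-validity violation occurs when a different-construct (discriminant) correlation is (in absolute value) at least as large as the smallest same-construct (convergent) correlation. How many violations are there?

2

Convergent (same construct = working memory): Scale A.
Smallest convergent = 0.64. Discriminant |r|: 0.68, 0.47, 0.73; count ≥ 0.64 → 2.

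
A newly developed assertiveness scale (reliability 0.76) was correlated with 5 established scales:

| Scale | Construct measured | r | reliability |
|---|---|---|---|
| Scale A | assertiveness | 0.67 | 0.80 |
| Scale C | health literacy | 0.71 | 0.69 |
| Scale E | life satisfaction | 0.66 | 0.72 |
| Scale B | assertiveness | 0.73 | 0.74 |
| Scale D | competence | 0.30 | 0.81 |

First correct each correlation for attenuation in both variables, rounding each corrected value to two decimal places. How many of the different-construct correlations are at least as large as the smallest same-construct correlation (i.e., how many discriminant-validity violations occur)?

2

Disattenuated r (r / √(r_scale · r_new)):
  Scale A (conv): 0.67 / √(0.80·0.76) = 0.86
  Scale C (disc): 0.71 / √(0.69·0.76) = 0.98
  Scale E (disc): 0.66 / √(0.72·0.76) = 0.89
  Scale B (conv): 0.73 / √(0.74·0.76) = 0.97
  Scale D (disc): 0.30 / √(0.81·0.76) = 0.38
Smallest convergent = 0.86. Discriminant values: 0.98, 0.89, 0.38; count ≥ 0.86 → 2.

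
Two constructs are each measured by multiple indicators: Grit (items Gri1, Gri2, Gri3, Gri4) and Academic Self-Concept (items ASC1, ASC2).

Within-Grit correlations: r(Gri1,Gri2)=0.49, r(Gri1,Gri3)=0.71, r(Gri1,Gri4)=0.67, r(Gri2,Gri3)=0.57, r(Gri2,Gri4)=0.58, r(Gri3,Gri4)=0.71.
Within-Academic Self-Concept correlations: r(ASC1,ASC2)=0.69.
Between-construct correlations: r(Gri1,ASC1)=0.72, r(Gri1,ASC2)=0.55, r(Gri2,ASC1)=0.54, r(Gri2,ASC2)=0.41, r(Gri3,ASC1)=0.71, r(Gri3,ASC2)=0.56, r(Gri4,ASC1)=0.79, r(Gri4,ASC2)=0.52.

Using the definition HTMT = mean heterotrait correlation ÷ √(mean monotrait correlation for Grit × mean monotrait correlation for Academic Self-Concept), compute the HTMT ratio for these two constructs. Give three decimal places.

Between-construct mean = 4.80/8 = 0.6000.
Mean within-Gri = 3.73/6 = 0.6217; mean within-ASC = 0.69/1 = 0.6900.
Geometric mean = √(0.6217 × 0.6900) = 0.6550.
HTMT = 0.6000 / 0.6550 = 0.916.

0.916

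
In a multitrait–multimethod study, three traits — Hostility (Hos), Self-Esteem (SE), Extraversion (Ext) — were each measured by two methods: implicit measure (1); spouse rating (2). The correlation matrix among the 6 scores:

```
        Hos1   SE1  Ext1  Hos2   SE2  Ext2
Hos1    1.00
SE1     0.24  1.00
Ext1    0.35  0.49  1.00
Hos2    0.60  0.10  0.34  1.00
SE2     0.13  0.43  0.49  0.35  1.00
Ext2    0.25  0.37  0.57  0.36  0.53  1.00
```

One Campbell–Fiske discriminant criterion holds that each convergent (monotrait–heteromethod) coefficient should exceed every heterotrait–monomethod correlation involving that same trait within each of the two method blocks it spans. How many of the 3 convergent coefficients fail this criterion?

1

Convergent coefficients and their comparison sets:
Hos (methods 1·2): 0.60 vs {0.24, 0.35, 0.35, 0.36} → pass.
SE (methods 1·2): 0.43 vs {0.24, 0.35, 0.49, 0.53} → fail.
Ext (methods 1·2): 0.57 vs {0.35, 0.36, 0.49, 0.53} → pass.
1 of 3 fail.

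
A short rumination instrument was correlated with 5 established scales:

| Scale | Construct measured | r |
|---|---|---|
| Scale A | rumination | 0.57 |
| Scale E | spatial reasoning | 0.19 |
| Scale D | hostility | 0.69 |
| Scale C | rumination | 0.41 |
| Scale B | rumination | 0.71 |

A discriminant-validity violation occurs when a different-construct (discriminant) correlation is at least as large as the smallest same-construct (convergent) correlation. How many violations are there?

Convergent (same construct = rumination): Scale A, Scale C, Scale B.
Smallest convergent = 0.41. Discriminant values: 0.19, 0.69; count ≥ 0.41 → 1.

1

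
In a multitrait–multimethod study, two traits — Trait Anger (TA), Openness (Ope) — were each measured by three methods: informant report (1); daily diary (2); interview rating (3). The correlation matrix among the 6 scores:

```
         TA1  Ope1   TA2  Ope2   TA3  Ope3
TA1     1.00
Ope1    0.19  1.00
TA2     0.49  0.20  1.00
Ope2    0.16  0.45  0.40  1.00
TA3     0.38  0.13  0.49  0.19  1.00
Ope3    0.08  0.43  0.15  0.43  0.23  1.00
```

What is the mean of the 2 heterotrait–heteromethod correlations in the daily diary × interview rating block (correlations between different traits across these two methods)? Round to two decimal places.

0.17

HTHM values (method 2 × method 3): 0.15, 0.19; mean = 0.34/2 = 0.17.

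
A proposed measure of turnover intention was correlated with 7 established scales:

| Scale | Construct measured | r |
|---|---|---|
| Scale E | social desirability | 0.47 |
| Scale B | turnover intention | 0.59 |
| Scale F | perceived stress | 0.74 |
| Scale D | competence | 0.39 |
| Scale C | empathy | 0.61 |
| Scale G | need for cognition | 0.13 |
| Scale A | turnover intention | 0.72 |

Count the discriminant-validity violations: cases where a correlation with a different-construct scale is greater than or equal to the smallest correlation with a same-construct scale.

2

Convergent (same construct = turnover intention): Scale B, Scale A.
Smallest convergent = 0.59. Discriminant values: 0.47, 0.74, 0.39, 0.61, 0.13; count ≥ 0.59 → 2.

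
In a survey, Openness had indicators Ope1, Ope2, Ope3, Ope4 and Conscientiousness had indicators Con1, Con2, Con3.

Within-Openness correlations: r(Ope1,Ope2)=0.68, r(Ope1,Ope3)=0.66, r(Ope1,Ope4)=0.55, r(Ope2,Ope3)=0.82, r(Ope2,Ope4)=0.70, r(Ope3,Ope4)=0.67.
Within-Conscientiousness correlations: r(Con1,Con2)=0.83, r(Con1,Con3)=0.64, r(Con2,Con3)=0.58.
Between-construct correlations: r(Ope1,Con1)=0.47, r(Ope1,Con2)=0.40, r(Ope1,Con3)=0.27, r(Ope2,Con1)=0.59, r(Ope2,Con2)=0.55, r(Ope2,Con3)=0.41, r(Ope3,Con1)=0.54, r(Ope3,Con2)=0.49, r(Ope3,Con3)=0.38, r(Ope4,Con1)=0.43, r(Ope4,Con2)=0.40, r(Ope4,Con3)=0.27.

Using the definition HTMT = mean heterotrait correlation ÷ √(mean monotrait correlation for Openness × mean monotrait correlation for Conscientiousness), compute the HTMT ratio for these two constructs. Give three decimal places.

0.636

Mean heterotrait r = 5.20/12 = 0.4333.
Mean within-Ope = 4.08/6 = 0.6800; mean within-Con = 2.05/3 = 0.6833.
Geometric mean = √(0.6800 × 0.6833) = 0.6816.
HTMT = 0.4333 / 0.6816 = 0.636.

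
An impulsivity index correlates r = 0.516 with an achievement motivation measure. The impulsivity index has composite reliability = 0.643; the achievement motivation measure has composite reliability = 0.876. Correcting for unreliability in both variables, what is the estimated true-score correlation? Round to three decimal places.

0.688

r_true = r_obs / √(r_xx · r_yy) = 0.516 / √(0.643 × 0.876) = 0.516 / √0.563268 = 0.516 / 0.7505 ≈ 0.688.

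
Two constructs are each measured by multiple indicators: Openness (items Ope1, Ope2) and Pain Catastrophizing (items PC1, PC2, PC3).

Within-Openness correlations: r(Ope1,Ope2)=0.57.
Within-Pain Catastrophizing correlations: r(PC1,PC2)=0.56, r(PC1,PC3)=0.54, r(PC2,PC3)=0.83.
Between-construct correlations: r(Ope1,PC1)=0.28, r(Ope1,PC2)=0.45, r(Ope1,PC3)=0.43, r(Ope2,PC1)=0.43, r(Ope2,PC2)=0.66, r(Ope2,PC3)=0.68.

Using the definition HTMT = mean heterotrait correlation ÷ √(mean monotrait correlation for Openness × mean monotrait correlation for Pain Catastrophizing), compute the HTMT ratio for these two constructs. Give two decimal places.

Between-construct mean = 2.93/6 = 0.4883.
Mean within-Ope = 0.57/1 = 0.5700; mean within-PC = 1.93/3 = 0.6433.
Geometric mean = √(0.5700 × 0.6433) = 0.6055.
HTMT = 0.4883 / 0.6055 = 0.81.

0.81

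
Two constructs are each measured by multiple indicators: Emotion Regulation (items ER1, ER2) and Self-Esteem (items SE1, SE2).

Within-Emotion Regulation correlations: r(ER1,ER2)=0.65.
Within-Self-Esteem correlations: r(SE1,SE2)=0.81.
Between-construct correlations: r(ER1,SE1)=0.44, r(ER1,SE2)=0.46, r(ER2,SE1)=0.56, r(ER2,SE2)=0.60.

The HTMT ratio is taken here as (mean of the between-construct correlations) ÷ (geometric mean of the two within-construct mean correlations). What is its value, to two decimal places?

0.71

Mean between = 2.06/4 = 0.5150.
Mean within-ER = 0.65/1 = 0.6500; mean within-SE = 0.81/1 = 0.8100.
Geometric mean = √(0.6500 × 0.8100) = 0.7256.
HTMT = 0.5150 / 0.7256 = 0.71.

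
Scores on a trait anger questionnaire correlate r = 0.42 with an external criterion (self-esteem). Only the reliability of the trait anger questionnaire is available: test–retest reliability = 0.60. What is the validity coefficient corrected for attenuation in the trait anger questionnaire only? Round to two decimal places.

0.54

Single correction: r_c = r_obs / √r_xx = 0.42 / √0.60 = 0.42 / 0.7746 ≈ 0.54.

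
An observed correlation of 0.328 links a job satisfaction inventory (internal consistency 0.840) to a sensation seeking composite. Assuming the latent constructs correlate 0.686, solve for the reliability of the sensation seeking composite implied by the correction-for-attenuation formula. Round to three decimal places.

r_true = r_obs / √(r_xx · r_yy) ⇒ 0.686 = 0.328 / √(0.840 · r_yy).
√(0.840 · r_yy) = 0.328 / 0.686 = 0.4781; 0.840 · r_yy = 0.2286; r_yy = 0.2286 / 0.840 ≈ 0.272.

0.272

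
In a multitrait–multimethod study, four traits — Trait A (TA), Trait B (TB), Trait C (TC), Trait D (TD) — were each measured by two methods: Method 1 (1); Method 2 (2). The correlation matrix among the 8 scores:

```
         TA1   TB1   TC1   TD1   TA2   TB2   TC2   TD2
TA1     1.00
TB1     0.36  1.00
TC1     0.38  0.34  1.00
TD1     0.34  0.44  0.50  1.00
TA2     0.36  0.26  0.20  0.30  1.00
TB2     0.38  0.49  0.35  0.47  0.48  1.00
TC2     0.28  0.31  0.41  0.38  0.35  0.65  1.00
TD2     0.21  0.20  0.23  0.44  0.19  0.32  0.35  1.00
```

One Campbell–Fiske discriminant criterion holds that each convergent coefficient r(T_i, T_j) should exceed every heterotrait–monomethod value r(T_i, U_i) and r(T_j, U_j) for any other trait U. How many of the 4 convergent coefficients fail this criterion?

4

Checking each validity diagonal entry against its comparison values:
TA (methods 1·2): 0.36 vs {0.36, 0.48, 0.38, 0.35, 0.34, 0.19} → fail.
TB (methods 1·2): 0.49 vs {0.36, 0.48, 0.34, 0.65, 0.44, 0.32} → fail.
TC (methods 1·2): 0.41 vs {0.38, 0.35, 0.34, 0.65, 0.50, 0.35} → fail.
TD (methods 1·2): 0.44 vs {0.34, 0.19, 0.44, 0.32, 0.50, 0.35} → fail.
4 of 4 fail.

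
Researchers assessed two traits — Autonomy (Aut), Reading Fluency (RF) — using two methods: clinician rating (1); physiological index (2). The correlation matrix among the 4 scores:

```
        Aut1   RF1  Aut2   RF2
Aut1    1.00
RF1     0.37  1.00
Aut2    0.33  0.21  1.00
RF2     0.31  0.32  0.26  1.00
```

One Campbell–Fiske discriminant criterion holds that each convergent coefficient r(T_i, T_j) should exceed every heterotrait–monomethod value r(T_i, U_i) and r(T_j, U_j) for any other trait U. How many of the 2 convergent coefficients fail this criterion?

Convergent coefficients and their comparison sets:
Aut (methods 1·2): 0.33 vs {0.37, 0.26} → fail.
RF (methods 1·2): 0.32 vs {0.37, 0.26} → fail.
2 of 2 fail.

2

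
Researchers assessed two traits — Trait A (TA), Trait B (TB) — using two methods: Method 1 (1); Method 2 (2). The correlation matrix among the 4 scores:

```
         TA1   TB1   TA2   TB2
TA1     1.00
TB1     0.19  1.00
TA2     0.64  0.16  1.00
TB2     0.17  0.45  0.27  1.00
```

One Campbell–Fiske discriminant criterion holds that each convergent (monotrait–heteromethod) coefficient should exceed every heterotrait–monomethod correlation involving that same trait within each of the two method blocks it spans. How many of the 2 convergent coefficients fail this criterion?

Checking each validity diagonal entry against its comparison values:
TA (methods 1·2): 0.64 vs {0.19, 0.27} → pass.
TB (methods 1·2): 0.45 vs {0.19, 0.27} → pass.
0 of 2 fail.

0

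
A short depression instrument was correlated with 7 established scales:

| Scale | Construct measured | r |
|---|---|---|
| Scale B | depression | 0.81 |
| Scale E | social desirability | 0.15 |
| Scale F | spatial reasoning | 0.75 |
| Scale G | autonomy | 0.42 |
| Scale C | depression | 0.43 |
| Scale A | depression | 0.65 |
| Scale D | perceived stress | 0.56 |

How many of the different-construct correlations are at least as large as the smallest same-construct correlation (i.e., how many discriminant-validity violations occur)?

2

Convergent (same construct = depression): Scale B, Scale C, Scale A.
Smallest convergent = 0.43. Discriminant values: 0.15, 0.75, 0.42, 0.56; count ≥ 0.43 → 2.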